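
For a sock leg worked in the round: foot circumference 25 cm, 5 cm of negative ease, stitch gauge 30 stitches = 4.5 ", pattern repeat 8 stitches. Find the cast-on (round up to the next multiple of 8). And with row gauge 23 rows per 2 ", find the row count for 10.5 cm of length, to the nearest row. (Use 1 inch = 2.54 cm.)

Finished = 25 − 5 = 20 cm.
20 cm × 1/2.54 = 7.87 inches.
30/4.5 = 6.667 sts per in; 7.87 × 6.667 = 52.49 sts.
Next multiple of 8 → 56.
10.5 cm = 4.13 inches; × 11.5 = 47.54 → 48 rows.

Cast on 56 stitches; work 48 rows.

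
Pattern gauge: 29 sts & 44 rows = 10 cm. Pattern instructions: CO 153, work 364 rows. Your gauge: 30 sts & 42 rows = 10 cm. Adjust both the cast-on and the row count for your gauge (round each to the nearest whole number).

Stitches: 153 × 30/29 = 158.28 → 158.
Rows: 364 × 42/44 = 347.45 → 347.

Cast on 158 stitches; work 347 rows.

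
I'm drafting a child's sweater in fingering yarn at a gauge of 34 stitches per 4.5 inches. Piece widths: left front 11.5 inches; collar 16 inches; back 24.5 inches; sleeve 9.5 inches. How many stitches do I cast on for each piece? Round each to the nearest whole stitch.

left front 87; collar 121; back 185; sleeve 72.

Rate = 34/4.5 = 7.556 sts per in.
left front: 11.5 × 7.556 = 86.89 → 87.
collar: 16 × 7.556 = 120.89 → 121.
back: 24.5 × 7.556 = 185.11 → 185.
sleeve: 9.5 × 7.556 = 71.78 → 72.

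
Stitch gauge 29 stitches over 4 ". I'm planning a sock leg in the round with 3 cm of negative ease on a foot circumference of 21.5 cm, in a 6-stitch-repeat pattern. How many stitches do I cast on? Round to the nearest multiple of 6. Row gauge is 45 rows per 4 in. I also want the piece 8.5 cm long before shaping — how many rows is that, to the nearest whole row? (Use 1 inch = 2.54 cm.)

Cast on 54 stitches; work 38 rows.

Finished = 21.5 − 3 = 18.5 cm.
18.5 cm × 1/2.54 = 7.28 inches.
29/4 = 7.25 sts per in; 7.28 × 7.25 = 52.81 sts.
Nearest multiple of 6 → 54.
8.5 cm = 3.35 inches; × 11.25 = 37.65 → 38 rows.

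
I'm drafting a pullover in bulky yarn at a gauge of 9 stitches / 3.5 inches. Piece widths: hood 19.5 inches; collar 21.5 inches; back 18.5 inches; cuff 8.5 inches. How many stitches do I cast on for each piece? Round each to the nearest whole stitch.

hood 50; collar 55; back 48; cuff 22.

Rate = 9/3.5 = 2.571 sts per in.
hood: 19.5 × 2.571 = 50.14 → 50.
collar: 21.5 × 2.571 = 55.29 → 55.
back: 18.5 × 2.571 = 47.57 → 48.
cuff: 8.5 × 2.571 = 21.86 → 22.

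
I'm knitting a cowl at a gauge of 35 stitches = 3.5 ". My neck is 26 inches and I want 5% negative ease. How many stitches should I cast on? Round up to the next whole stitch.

247 stitches.

Finished = 26 × 0.95 = 24.70 in.
35 / 3.5 = 10 sts per inch.
24.70 × 10 = 247.00 sts.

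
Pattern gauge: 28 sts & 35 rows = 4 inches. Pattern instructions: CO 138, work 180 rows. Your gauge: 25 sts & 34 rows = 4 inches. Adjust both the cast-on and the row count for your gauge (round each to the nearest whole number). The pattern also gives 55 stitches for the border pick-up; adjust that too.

Stitches: 138 × 25/28 = 123.21 → 123.
Rows: 180 × 34/35 = 174.86 → 175.
border pick-up: 55 × 25/28 = 49.11 → 49.

Cast on 123 stitches; work 175 rows; border pick-up 49 stitches.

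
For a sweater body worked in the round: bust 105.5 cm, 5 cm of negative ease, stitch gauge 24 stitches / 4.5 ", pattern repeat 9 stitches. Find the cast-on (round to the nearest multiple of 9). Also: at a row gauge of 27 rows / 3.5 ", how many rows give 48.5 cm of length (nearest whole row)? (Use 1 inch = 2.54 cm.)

Finished = 105.5 − 5 = 100.5 cm.
100.5 cm × 1/2.54 = 39.57 inches.
24/4.5 = 5.333 sts per in; 39.57 × 5.333 = 211.02 sts.
Nearest multiple of 9 → 207.
48.5 cm = 19.09 inches; × 7.714 = 147.30 → 147 rows.

Cast on 207 stitches; work 147 rows.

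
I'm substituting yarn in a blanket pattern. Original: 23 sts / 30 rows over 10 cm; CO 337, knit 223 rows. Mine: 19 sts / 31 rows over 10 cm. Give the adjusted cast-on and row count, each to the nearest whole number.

Cast on 278 stitches; work 230 rows.

Stitches: 337 × 19/23 = 278.39 → 278.
Rows: 223 × 31/30 = 230.43 → 230.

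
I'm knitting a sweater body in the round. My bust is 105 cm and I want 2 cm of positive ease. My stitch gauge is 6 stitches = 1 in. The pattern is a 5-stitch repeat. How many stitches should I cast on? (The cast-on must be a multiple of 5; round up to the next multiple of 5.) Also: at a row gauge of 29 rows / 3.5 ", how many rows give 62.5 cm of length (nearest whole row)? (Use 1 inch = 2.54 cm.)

Cast on 255 stitches; work 204 rows.

Finished = 105 + 2 = 107 cm.
107 cm × 1/2.54 = 42.13 inches.
6/1 = 6 sts per in; 42.13 × 6 = 252.76 sts.
Next multiple of 5 → 255.
62.5 cm = 24.61 inches; × 8.286 = 203.88 → 204 rows.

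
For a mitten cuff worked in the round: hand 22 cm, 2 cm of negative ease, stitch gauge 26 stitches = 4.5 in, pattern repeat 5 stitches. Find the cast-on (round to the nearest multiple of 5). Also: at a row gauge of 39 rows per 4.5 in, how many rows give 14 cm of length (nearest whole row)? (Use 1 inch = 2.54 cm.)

Finished = 22 − 2 = 20 cm.
20 cm × 1/2.54 = 7.87 inches.
26/4.5 = 5.778 sts per in; 7.87 × 5.778 = 45.49 sts.
Nearest multiple of 5 → 45.
14 cm = 5.51 inches; × 8.667 = 47.77 → 48 rows.

Cast on 45 stitches; work 48 rows.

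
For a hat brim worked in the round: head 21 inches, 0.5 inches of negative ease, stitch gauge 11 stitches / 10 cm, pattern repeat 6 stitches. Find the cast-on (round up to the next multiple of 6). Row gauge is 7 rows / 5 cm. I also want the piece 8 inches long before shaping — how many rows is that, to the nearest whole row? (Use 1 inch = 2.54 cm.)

Finished = 21 − 0.5 = 20.5 inches.
20.5 inches × 2.54 = 52.07 cm.
11/10 = 1.1 sts per cm; 52.07 × 1.1 = 57.28 sts.
Next multiple of 6 → 60.
8 inches = 20.32 cm; × 1.4 = 28.45 → 28 rows.

Cast on 60 stitches; work 28 rows.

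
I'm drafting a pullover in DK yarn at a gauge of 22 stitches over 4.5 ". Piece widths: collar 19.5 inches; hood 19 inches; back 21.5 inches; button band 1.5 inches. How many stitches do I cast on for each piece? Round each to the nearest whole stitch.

collar 95; hood 93; back 105; button band 7.

Rate = 22/4.5 = 4.889 sts per in.
collar: 19.5 × 4.889 = 95.33 → 95.
hood: 19 × 4.889 = 92.89 → 93.
back: 21.5 × 4.889 = 105.11 → 105.
button band: 1.5 × 4.889 = 7.33 → 7.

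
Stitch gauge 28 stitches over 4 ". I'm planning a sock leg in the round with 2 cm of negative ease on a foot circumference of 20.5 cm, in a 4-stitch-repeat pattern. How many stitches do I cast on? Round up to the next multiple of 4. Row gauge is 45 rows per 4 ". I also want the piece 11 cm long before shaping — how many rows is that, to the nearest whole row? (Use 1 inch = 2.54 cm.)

Cast on 52 stitches; work 49 rows.

Finished = 20.5 − 2 = 18.5 cm.
18.5 cm × 1/2.54 = 7.28 inches.
28/4 = 7 sts per in; 7.28 × 7 = 50.98 sts.
Next multiple of 4 → 52.
11 cm = 4.33 inches; × 11.25 = 48.72 → 49 rows.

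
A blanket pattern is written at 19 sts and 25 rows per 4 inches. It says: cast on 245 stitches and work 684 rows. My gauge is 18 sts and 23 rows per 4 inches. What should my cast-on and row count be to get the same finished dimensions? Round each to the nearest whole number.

Stitches: 245 × 18/19 = 232.11 → 232.
Rows: 684 × 23/25 = 629.28 → 629.

Cast on 232 stitches; work 629 rows.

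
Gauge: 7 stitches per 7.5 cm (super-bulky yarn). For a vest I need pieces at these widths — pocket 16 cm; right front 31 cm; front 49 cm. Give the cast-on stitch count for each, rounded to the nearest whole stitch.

Rate = 7/7.5 = 0.933 sts per cm.
pocket: 16 × 0.933 = 14.93 → 15.
right front: 31 × 0.933 = 28.93 → 29.
front: 49 × 0.933 = 45.73 → 46.

pocket 15; right front 29; front 46.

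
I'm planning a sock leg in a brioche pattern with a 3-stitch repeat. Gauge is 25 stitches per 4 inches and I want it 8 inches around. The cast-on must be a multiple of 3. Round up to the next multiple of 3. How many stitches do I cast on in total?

25 / 4 = 6.25 sts per inch.
8 × 6.25 = 50.00 sts.
Next multiple of 3: 51.

51 stitches.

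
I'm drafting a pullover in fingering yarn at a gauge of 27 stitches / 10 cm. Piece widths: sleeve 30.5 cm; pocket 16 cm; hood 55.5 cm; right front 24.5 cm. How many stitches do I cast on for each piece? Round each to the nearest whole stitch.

sleeve 82; pocket 43; hood 150; right front 66.

Rate = 27/10 = 2.7 sts per cm.
sleeve: 30.5 × 2.7 = 82.35 → 82.
pocket: 16 × 2.7 = 43.20 → 43.
hood: 55.5 × 2.7 = 149.85 → 150.
right front: 24.5 × 2.7 = 66.15 → 66.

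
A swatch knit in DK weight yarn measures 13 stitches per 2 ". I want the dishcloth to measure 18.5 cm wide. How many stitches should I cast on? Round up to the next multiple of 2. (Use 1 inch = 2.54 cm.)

Cast on 48 stitches.

18.5 cm = 7.28 in.
13 stitches / 2 in = 6.5 stitches per inch.
7.28 × 6.5 = 47.34 stitches.
Round up multiple of 2 → 48.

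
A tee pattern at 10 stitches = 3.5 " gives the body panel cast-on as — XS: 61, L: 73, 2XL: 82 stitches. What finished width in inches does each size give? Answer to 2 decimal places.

XS 21.35 inches; L 25.55 inches; 2XL 28.70 inches.

10/3.5 = 2.857 sts per in.
XS: 61 / 2.857 = 21.350 → 21.35 in.
L: 73 / 2.857 = 25.550 → 25.55 in.
2XL: 82 / 2.857 = 28.700 → 28.70 in.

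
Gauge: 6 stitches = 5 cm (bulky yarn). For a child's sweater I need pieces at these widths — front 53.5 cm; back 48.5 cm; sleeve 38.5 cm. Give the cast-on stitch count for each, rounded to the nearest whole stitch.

front 64; back 58; sleeve 46.

Rate = 6/5 = 1.2 sts per cm.
front: 53.5 × 1.2 = 64.20 → 64.
back: 48.5 × 1.2 = 58.20 → 58.
sleeve: 38.5 × 1.2 = 46.20 → 46.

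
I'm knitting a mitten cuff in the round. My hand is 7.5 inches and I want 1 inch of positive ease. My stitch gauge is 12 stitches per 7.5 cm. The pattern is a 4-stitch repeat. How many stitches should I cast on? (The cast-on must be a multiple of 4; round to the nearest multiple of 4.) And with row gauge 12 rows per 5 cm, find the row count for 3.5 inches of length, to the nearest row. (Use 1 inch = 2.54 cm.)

Finished = 7.5 + 1 = 8.5 inches.
8.5 inches × 2.54 = 21.59 cm.
12/7.5 = 1.6 sts per cm; 21.59 × 1.6 = 34.54 sts.
Nearest multiple of 4 → 36.
3.5 inches = 8.89 cm; × 2.4 = 21.34 → 21 rows.

Cast on 36 stitches; work 21 rows.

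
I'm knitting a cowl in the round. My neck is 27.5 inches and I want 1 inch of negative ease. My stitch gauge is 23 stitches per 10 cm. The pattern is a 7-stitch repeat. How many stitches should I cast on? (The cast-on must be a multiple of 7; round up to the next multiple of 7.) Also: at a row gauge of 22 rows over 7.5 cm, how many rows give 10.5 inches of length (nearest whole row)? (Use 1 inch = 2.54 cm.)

Cast on 161 stitches; work 78 rows.

Finished = 27.5 − 1 = 26.5 inches.
26.5 inches × 2.54 = 67.31 cm.
23/10 = 2.3 sts per cm; 67.31 × 2.3 = 154.81 sts.
Next multiple of 7 → 161.
10.5 inches = 26.67 cm; × 2.933 = 78.23 → 78 rows.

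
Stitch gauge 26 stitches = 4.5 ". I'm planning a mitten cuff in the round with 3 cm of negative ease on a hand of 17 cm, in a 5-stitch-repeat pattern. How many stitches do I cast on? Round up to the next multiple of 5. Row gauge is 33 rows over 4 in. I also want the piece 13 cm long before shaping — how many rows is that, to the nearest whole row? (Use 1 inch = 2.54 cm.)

Cast on 35 stitches; work 42 rows.

Finished = 17 − 3 = 14 cm.
14 cm × 1/2.54 = 5.51 inches.
26/4.5 = 5.778 sts per in; 5.51 × 5.778 = 31.85 sts.
Next multiple of 5 → 35.
13 cm = 5.12 inches; × 8.25 = 42.22 → 42 rows.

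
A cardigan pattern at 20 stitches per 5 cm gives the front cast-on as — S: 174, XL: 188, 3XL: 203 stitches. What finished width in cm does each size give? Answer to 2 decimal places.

S 43.50 cm; XL 47.00 cm; 3XL 50.75 cm.

20/5 = 4 sts per cm.
S: 174 / 4 = 43.500 → 43.50 cm.
XL: 188 / 4 = 47.000 → 47.00 cm.
3XL: 203 / 4 = 50.750 → 50.75 cm.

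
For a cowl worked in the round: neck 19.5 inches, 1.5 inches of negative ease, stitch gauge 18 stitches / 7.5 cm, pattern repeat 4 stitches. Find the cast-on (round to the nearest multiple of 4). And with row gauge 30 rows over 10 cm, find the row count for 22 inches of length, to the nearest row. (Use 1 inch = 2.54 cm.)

Finished = 19.5 − 1.5 = 18 inches.
18 inches × 2.54 = 45.72 cm.
18/7.5 = 2.4 sts per cm; 45.72 × 2.4 = 109.73 sts.
Nearest multiple of 4 → 108.
22 inches = 55.88 cm; × 3 = 167.64 → 168 rows.

Cast on 108 stitches; work 168 rows.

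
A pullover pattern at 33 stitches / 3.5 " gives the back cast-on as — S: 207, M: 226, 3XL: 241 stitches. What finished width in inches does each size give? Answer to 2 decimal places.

S 21.95 inches; M 23.97 inches; 3XL 25.56 inches.

33/3.5 = 9.429 sts per in.
S: 207 / 9.429 = 21.955 → 21.95 in.
M: 226 / 9.429 = 23.970 → 23.97 in.
3XL: 241 / 9.429 = 25.561 → 25.56 in.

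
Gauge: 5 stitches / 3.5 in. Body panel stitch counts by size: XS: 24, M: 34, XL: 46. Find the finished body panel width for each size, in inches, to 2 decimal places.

5/3.5 = 1.429 sts per in.
XS: 24 / 1.429 = 16.800 → 16.80 in.
M: 34 / 1.429 = 23.800 → 23.80 in.
XL: 46 / 1.429 = 32.200 → 32.20 in.

XS 16.80 inches; M 23.80 inches; XL 32.20 inches.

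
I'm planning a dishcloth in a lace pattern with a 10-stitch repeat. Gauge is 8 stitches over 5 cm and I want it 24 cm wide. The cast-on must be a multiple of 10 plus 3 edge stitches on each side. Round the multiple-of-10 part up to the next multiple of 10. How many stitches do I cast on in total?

8 / 5 = 1.6 sts per cm.
24 × 1.6 = 38.40 sts.
Less 6 edge sts → 32.40 for the repeat.
Next multiple of 10: 40.
Add back 6 edge sts → 46.

Cast on 46 stitches.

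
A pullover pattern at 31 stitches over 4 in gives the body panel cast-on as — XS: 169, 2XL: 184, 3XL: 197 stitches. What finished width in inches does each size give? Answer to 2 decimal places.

XS 21.81 inches; 2XL 23.74 inches; 3XL 25.42 inches.

31/4 = 7.75 sts per in.
XS: 169 / 7.75 = 21.806 → 21.81 in.
2XL: 184 / 7.75 = 23.742 → 23.74 in.
3XL: 197 / 7.75 = 25.419 → 25.42 in.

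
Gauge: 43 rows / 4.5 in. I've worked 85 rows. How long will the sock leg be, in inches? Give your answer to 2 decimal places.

8.90 inches.

43 rows / 4.5 inch = 9.556 rows per inch.
85 / 9.556 = 8.895 inches.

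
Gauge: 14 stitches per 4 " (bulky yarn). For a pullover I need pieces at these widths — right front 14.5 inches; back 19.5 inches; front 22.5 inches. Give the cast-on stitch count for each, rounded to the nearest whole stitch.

Rate = 14/4 = 3.5 sts per in.
right front: 14.5 × 3.5 = 50.75 → 51.
back: 19.5 × 3.5 = 68.25 → 68.
front: 22.5 × 3.5 = 78.75 → 79.

right front 51; back 68; front 79.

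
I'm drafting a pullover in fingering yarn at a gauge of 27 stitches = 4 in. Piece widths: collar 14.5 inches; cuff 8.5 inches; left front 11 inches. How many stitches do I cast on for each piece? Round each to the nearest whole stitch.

Rate = 27/4 = 6.75 sts per in.
collar: 14.5 × 6.75 = 97.88 → 98.
cuff: 8.5 × 6.75 = 57.38 → 57.
left front: 11 × 6.75 = 74.25 → 74.

collar 98; cuff 57; left front 74.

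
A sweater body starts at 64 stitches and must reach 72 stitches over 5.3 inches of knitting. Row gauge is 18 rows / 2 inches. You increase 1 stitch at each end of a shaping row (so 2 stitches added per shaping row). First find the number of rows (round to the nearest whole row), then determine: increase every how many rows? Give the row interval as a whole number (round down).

Increase every 12th row.

Rows = 5.3 × 9 = 47.7 → 48 rows.
Stitches to add: 8 → 4 shaping rows (at 2 st each).
48 / 4 = 12.00 → every 12 rows.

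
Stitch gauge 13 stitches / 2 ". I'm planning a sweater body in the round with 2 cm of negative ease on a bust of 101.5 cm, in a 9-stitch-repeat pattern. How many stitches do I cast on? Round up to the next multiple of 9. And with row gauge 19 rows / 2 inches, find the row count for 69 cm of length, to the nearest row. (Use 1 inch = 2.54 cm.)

Cast on 261 stitches; work 258 rows.

Finished = 101.5 − 2 = 99.5 cm.
99.5 cm × 1/2.54 = 39.17 inches.
13/2 = 6.5 sts per in; 39.17 × 6.5 = 254.63 sts.
Next multiple of 9 → 261.
69 cm = 27.17 inches; × 9.5 = 258.07 → 258 rows.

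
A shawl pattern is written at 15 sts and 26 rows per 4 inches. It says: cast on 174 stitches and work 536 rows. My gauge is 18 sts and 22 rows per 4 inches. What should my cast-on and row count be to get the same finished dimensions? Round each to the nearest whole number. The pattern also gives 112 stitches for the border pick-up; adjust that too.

Stitches: 174 × 18/15 = 208.80 → 209.
Rows: 536 × 22/26 = 453.54 → 454.
border pick-up: 112 × 18/15 = 134.40 → 134.

Cast on 209 stitches; work 454 rows; border pick-up 134 stitches.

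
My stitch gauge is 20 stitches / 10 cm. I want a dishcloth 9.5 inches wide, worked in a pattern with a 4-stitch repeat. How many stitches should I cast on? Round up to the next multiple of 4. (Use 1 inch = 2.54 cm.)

Cast on 52 stitches.

9.5 in = 9.5 × 2.54 = 24.13 cm.
20 / 10 = 2 sts/cm.
24.13 × 2 = 48.26 sts.
→ 52.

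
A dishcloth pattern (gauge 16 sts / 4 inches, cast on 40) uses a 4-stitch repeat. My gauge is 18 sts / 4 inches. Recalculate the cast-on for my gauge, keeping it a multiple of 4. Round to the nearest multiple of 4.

CO 44 sts.

40 × 18 / 16 = 45.00.
Nearest multiple of 4: 44.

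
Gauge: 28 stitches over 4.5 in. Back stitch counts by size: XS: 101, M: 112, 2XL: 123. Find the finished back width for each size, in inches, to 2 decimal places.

XS 16.23 inches; M 18.00 inches; 2XL 19.77 inches.

28/4.5 = 6.222 sts per in.
XS: 101 / 6.222 = 16.232 → 16.23 in.
M: 112 / 6.222 = 18.000 → 18.00 in.
2XL: 123 / 6.222 = 19.768 → 19.77 in.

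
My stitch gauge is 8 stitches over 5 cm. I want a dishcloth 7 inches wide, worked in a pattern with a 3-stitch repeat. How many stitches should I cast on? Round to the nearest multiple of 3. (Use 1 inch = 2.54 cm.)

Cast on 27 stitches.

7 in = 7 × 2.54 = 17.78 cm.
8 / 5 = 1.6 sts/cm.
17.78 × 1.6 = 28.45 sts.
→ 27.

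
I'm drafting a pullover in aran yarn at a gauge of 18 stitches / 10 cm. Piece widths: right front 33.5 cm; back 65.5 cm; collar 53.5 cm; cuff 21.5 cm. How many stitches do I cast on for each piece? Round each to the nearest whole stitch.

Rate = 18/10 = 1.8 sts per cm.
right front: 33.5 × 1.8 = 60.30 → 60.
back: 65.5 × 1.8 = 117.90 → 118.
collar: 53.5 × 1.8 = 96.30 → 96.
cuff: 21.5 × 1.8 = 38.70 → 39.

right front 60; back 118; collar 96; cuff 39.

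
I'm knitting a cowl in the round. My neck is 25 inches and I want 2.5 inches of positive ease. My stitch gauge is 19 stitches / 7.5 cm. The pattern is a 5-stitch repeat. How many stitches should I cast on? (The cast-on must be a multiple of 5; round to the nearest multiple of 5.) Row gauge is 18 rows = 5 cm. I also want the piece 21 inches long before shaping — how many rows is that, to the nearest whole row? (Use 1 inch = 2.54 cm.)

Finished = 25 + 2.5 = 27.5 inches.
27.5 inches × 2.54 = 69.85 cm.
19/7.5 = 2.533 sts per cm; 69.85 × 2.533 = 176.95 sts.
Nearest multiple of 5 → 175.
21 inches = 53.34 cm; × 3.6 = 192.02 → 192 rows.

Cast on 175 stitches; work 192 rows.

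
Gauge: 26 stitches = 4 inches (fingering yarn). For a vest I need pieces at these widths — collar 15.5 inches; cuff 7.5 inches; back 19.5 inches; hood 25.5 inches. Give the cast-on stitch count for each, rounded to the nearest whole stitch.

collar 101; cuff 49; back 127; hood 166.

Rate = 26/4 = 6.5 sts per in.
collar: 15.5 × 6.5 = 100.75 → 101.
cuff: 7.5 × 6.5 = 48.75 → 49.
back: 19.5 × 6.5 = 126.75 → 127.
hood: 25.5 × 6.5 = 165.75 → 166.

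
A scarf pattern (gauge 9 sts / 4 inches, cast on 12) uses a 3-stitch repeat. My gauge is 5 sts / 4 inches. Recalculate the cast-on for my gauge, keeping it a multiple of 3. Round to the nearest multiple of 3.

12 × 5 / 9 = 6.67.
Nearest multiple of 3: 6.

Cast on 6 stitches.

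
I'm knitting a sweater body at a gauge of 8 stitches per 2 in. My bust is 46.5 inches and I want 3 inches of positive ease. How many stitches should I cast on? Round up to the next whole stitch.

Cast on 198 stitches.

Finished = 46.5 + 3 = 49.5 in.
8 / 2 = 4 sts per inch.
49.50 × 4 = 198.00 sts.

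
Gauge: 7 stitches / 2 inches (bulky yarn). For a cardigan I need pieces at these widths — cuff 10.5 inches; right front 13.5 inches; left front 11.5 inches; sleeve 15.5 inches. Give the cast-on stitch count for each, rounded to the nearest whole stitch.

cuff 37; right front 47; left front 40; sleeve 54.

Rate = 7/2 = 3.5 sts per in.
cuff: 10.5 × 3.5 = 36.75 → 37.
right front: 13.5 × 3.5 = 47.25 → 47.
left front: 11.5 × 3.5 = 40.25 → 40.
sleeve: 15.5 × 3.5 = 54.25 → 54.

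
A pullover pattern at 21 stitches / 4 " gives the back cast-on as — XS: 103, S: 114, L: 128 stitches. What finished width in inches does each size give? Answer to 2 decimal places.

XS 19.62 inches; S 21.71 inches; L 24.38 inches.

21/4 = 5.25 sts per in.
XS: 103 / 5.25 = 19.619 → 19.62 in.
S: 114 / 5.25 = 21.714 → 21.71 in.
L: 128 / 5.25 = 24.381 → 24.38 in.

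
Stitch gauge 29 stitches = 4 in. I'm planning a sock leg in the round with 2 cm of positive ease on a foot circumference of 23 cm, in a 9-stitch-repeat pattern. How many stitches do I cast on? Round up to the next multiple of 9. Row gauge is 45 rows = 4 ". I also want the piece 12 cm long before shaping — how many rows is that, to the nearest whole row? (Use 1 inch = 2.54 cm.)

Finished = 23 + 2 = 25 cm.
25 cm × 1/2.54 = 9.84 inches.
29/4 = 7.25 sts per in; 9.84 × 7.25 = 71.36 sts.
Next multiple of 9 → 72.
12 cm = 4.72 inches; × 11.25 = 53.15 → 53 rows.

Cast on 72 stitches; work 53 rows.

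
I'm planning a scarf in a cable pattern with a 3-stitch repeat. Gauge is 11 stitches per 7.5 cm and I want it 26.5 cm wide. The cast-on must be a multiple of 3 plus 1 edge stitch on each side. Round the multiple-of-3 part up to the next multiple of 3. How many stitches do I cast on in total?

CO 41 sts.

11 / 7.5 = 1.467 sts per cm.
26.5 × 1.467 = 38.87 sts.
Less 2 edge sts → 36.87 for the repeat.
Next multiple of 3: 39.
Add back 2 edge sts → 41.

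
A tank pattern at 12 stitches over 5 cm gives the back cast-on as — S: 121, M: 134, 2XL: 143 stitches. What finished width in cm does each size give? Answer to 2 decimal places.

12/5 = 2.4 sts per cm.
S: 121 / 2.4 = 50.417 → 50.42 cm.
M: 134 / 2.4 = 55.833 → 55.83 cm.
2XL: 143 / 2.4 = 59.583 → 59.58 cm.

S 50.42 cm; M 55.83 cm; 2XL 59.58 cm.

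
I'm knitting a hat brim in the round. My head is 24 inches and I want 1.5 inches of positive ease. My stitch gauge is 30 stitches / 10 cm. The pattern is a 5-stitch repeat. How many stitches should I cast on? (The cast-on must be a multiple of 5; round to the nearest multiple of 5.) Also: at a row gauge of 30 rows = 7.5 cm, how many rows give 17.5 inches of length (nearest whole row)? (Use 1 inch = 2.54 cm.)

Cast on 195 stitches; work 178 rows.

Finished = 24 + 1.5 = 25.5 inches.
25.5 inches × 2.54 = 64.77 cm.
30/10 = 3 sts per cm; 64.77 × 3 = 194.31 sts.
Nearest multiple of 5 → 195.
17.5 inches = 44.45 cm; × 4 = 177.80 → 178 rows.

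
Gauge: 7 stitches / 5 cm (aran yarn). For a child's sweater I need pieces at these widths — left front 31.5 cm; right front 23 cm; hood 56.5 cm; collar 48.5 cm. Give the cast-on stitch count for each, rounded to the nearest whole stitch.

Rate = 7/5 = 1.4 sts per cm.
left front: 31.5 × 1.4 = 44.10 → 44.
right front: 23 × 1.4 = 32.20 → 32.
hood: 56.5 × 1.4 = 79.10 → 79.
collar: 48.5 × 1.4 = 67.90 → 68.

left front 44; right front 32; hood 79; collar 68.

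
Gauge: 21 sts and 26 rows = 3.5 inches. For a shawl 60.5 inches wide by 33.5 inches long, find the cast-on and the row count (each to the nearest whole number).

Cast on 363 stitches and work 249 rows.

Stitch gauge = 21/3.5 = 6 sts/in; 60.5 × 6 = 363.00 → 363 sts.
Row gauge = 26/3.5 = 7.429 rows/in; 33.5 × 7.429 = 248.86 → 249 rows.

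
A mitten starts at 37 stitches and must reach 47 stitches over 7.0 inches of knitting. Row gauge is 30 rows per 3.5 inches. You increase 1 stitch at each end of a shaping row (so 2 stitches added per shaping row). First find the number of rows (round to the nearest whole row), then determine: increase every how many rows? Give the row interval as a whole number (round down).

Rows = 7.0 × 8.571 = 60.0 → 60 rows.
Stitches to add: 10 → 5 shaping rows (at 2 st each).
60 / 5 = 12.00 → every 12 rows.

Increase every 12th row.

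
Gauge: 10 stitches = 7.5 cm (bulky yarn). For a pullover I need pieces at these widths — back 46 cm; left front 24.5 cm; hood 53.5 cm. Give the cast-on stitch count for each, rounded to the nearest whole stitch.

Rate = 10/7.5 = 1.333 sts per cm.
back: 46 × 1.333 = 61.33 → 61.
left front: 24.5 × 1.333 = 32.67 → 33.
hood: 53.5 × 1.333 = 71.33 → 71.

back 61; left front 33; hood 71.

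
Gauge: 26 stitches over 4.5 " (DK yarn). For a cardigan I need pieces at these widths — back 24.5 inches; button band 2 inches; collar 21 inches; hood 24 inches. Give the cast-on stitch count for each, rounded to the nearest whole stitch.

Rate = 26/4.5 = 5.778 sts per in.
back: 24.5 × 5.778 = 141.56 → 142.
button band: 2 × 5.778 = 11.56 → 12.
collar: 21 × 5.778 = 121.33 → 121.
hood: 24 × 5.778 = 138.67 → 139.

back 142; button band 12; collar 121; hood 139.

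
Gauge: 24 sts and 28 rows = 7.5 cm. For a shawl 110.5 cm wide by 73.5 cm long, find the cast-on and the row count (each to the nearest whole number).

Cast on 354 stitches and work 274 rows.

Stitch gauge = 24/7.5 = 3.2 sts/cm; 110.5 × 3.2 = 353.60 → 354 sts.
Row gauge = 28/7.5 = 3.733 rows/cm; 73.5 × 3.733 = 274.40 → 274 rows.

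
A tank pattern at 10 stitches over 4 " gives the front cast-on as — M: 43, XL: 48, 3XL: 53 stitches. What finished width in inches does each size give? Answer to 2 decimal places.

M 17.20 inches; XL 19.20 inches; 3XL 21.20 inches.

10/4 = 2.5 sts per in.
M: 43 / 2.5 = 17.200 → 17.20 in.
XL: 48 / 2.5 = 19.200 → 19.20 in.
3XL: 53 / 2.5 = 21.200 → 21.20 in.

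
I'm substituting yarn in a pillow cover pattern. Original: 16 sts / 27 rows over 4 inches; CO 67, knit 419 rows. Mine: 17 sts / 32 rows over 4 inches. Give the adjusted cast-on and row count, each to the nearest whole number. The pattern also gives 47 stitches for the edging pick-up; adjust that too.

Cast on 71 stitches; work 497 rows; edging pick-up 50 stitches.

Stitches: 67 × 17/16 = 71.19 → 71.
Rows: 419 × 32/27 = 496.59 → 497.
edging pick-up: 47 × 17/16 = 49.94 → 50.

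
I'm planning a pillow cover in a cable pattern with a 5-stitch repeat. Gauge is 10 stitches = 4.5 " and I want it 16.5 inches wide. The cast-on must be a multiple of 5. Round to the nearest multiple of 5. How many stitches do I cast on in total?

CO 35 sts.

10 / 4.5 = 2.222 sts per inch.
16.5 × 2.222 = 36.67 sts.
Nearest multiple of 5: 35.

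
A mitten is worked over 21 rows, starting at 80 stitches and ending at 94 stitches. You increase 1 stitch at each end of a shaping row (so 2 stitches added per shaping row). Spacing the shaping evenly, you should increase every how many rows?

Stitches to add: |94 − 80| = 14.
Shaping rows needed: 14 / 2 = 7.
21 rows / 7 = every 3 rows.

Increase every 3rd row.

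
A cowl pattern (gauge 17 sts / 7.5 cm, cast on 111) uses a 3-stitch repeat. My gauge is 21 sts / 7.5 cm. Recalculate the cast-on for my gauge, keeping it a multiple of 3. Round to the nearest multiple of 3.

Cast on 138 stitches.

111 × 21 / 17 = 137.12.
Nearest multiple of 3: 138.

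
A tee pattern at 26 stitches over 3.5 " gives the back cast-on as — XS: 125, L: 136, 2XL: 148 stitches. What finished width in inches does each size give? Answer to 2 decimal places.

XS 16.83 inches; L 18.31 inches; 2XL 19.92 inches.

26/3.5 = 7.429 sts per in.
XS: 125 / 7.429 = 16.827 → 16.83 in.
L: 136 / 7.429 = 18.308 → 18.31 in.
2XL: 148 / 7.429 = 19.923 → 19.92 in.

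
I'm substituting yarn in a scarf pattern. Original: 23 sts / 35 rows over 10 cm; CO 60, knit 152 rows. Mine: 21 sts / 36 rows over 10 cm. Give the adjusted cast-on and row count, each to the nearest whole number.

Stitches: 60 × 21/23 = 54.78 → 55.
Rows: 152 × 36/35 = 156.34 → 156.

Cast on 55 stitches; work 156 rows.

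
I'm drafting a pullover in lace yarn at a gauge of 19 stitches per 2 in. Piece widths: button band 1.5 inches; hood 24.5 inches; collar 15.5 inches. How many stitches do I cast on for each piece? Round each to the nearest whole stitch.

Rate = 19/2 = 9.5 sts per in.
button band: 1.5 × 9.5 = 14.25 → 14.
hood: 24.5 × 9.5 = 232.75 → 233.
collar: 15.5 × 9.5 = 147.25 → 147.

button band 14; hood 233; collar 147.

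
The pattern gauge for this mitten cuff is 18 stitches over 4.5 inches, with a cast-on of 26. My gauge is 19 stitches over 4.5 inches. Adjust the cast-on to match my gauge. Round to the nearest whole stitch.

27 stitches.

Scale factor = 19 / 18 = 1.056.
26 × 19 / 18 = 27.44 sts.
→ 27 sts.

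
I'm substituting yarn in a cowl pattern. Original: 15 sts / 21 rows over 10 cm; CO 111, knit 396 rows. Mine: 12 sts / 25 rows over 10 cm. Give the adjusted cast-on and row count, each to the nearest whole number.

Cast on 89 stitches; work 471 rows.

Stitches: 111 × 12/15 = 88.80 → 89.
Rows: 396 × 25/21 = 471.43 → 471.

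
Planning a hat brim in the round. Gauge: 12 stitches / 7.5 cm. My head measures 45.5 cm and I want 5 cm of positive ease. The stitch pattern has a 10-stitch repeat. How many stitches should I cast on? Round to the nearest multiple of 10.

Finished = 45.5 + 5 = 50.5 cm.
12 / 7.5 = 1.6 sts/cm.
50.5 × 1.6 = 80.80 sts.
Nearest multiple of 10: 80.

CO 80 sts.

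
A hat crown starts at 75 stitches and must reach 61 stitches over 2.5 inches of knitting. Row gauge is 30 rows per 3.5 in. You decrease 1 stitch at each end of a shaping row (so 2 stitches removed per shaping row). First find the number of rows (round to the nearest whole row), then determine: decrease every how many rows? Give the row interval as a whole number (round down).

Decrease every 3rd row.

Rows = 2.5 × 8.571 = 21.4 → 21 rows.
Stitches to remove: 14 → 7 shaping rows (at 2 st each).
21 / 7 = 3.00 → every 3 rows.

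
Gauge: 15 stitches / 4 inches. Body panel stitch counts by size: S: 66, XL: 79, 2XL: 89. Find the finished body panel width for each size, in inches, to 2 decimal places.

15/4 = 3.75 sts per in.
S: 66 / 3.75 = 17.600 → 17.60 in.
XL: 79 / 3.75 = 21.067 → 21.07 in.
2XL: 89 / 3.75 = 23.733 → 23.73 in.

S 17.60 inches; XL 21.07 inches; 2XL 23.73 inches.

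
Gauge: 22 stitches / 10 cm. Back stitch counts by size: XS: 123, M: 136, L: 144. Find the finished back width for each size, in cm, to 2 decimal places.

XS 55.91 cm; M 61.82 cm; L 65.45 cm.

22/10 = 2.2 sts per cm.
XS: 123 / 2.2 = 55.909 → 55.91 cm.
M: 136 / 2.2 = 61.818 → 61.82 cm.
L: 144 / 2.2 = 65.455 → 65.45 cm.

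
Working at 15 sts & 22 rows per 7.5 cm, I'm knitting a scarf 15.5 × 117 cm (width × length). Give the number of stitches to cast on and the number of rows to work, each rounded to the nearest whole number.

Stitch gauge = 15/7.5 = 2 sts/cm; 15.5 × 2 = 31.00 → 31 sts.
Row gauge = 22/7.5 = 2.933 rows/cm; 117 × 2.933 = 343.20 → 343 rows.

Cast on 31 stitches and work 343 rows.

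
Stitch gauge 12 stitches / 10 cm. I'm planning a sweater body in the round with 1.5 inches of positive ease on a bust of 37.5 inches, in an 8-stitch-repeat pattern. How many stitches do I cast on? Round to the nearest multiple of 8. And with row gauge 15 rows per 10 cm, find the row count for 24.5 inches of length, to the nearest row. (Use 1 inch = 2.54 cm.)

Cast on 120 stitches; work 93 rows.

Finished = 37.5 + 1.5 = 39 inches.
39 inches × 2.54 = 99.06 cm.
12/10 = 1.2 sts per cm; 99.06 × 1.2 = 118.87 sts.
Nearest multiple of 8 → 120.
24.5 inches = 62.23 cm; × 1.5 = 93.34 → 93 rows.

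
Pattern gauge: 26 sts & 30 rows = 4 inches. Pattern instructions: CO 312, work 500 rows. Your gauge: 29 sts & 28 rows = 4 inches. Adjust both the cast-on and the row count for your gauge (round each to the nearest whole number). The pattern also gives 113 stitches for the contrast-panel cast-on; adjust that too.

Stitches: 312 × 29/26 = 348.00 → 348.
Rows: 500 × 28/30 = 466.67 → 467.
contrast-panel cast-on: 113 × 29/26 = 126.04 → 126.

Cast on 348 stitches; work 467 rows; contrast-panel cast-on 126 stitches.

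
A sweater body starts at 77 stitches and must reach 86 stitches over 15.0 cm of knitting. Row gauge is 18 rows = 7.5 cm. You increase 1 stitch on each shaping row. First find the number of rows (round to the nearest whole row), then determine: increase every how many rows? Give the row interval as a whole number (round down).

Rows = 15.0 × 2.4 = 36.0 → 36 rows.
Stitches to add: 9 → 9 shaping rows (at 1 st each).
36 / 9 = 4.00 → every 4 rows.

Increase every 4th row.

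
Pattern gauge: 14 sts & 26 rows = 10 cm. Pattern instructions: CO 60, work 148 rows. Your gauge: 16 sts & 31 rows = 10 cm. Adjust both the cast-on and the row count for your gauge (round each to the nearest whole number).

Stitches: 60 × 16/14 = 68.57 → 69.
Rows: 148 × 31/26 = 176.46 → 176.

Cast on 69 stitches; work 176 rows.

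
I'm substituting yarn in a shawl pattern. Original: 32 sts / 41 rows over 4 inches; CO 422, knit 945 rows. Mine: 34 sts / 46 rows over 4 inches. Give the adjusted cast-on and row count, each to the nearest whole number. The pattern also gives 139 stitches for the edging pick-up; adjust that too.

Cast on 448 stitches; work 1060 rows; edging pick-up 148 stitches.

Stitches: 422 × 34/32 = 448.38 → 448.
Rows: 945 × 46/41 = 1060.24 → 1060.
edging pick-up: 139 × 34/32 = 147.69 → 148.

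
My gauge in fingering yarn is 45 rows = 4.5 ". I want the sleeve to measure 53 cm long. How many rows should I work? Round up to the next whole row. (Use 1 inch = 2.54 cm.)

53 cm = 20.87 in.
45 rows / 4.5 in = 10 rows per inch.
20.87 × 10 = 208.66 rows.
Round up → 209.

Knit 209 rows.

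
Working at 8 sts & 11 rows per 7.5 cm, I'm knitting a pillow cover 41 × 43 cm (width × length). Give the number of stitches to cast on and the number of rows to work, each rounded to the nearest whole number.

Cast on 44 stitches and work 63 rows.

Stitch gauge = 8/7.5 = 1.067 sts/cm; 41 × 1.067 = 43.73 → 44 sts.
Row gauge = 11/7.5 = 1.467 rows/cm; 43 × 1.467 = 63.07 → 63 rows.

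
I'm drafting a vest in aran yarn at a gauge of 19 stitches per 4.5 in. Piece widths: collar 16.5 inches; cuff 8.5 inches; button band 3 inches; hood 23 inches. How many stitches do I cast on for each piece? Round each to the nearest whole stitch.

collar 70; cuff 36; button band 13; hood 97.

Rate = 19/4.5 = 4.222 sts per in.
collar: 16.5 × 4.222 = 69.67 → 70.
cuff: 8.5 × 4.222 = 35.89 → 36.
button band: 3 × 4.222 = 12.67 → 13.
hood: 23 × 4.222 = 97.11 → 97.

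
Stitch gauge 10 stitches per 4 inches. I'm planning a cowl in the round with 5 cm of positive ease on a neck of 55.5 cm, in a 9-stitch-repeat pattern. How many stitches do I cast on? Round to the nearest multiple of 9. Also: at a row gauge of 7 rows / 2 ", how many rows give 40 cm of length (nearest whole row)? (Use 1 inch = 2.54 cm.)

Cast on 63 stitches; work 55 rows.

Finished = 55.5 + 5 = 60.5 cm.
60.5 cm × 1/2.54 = 23.82 inches.
10/4 = 2.5 sts per in; 23.82 × 2.5 = 59.55 sts.
Nearest multiple of 9 → 63.
40 cm = 15.75 inches; × 3.5 = 55.12 → 55 rows.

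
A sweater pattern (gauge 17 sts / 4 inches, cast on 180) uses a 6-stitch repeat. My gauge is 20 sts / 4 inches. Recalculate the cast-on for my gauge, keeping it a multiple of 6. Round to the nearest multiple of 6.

Cast on 210 stitches.

180 × 20 / 17 = 211.76.
Nearest multiple of 6: 210.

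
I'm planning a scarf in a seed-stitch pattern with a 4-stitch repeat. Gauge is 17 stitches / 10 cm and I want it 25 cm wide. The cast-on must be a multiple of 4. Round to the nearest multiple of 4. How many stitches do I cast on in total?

44 stitches.

17 / 10 = 1.7 sts per cm.
25 × 1.7 = 42.50 sts.
Nearest multiple of 4: 44.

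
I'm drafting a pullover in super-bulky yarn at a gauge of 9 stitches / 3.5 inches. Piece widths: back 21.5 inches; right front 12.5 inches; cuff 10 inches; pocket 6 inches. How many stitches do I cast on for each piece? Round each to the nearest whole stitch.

Rate = 9/3.5 = 2.571 sts per in.
back: 21.5 × 2.571 = 55.29 → 55.
right front: 12.5 × 2.571 = 32.14 → 32.
cuff: 10 × 2.571 = 25.71 → 26.
pocket: 6 × 2.571 = 15.43 → 15.

back 55; right front 32; cuff 26; pocket 15.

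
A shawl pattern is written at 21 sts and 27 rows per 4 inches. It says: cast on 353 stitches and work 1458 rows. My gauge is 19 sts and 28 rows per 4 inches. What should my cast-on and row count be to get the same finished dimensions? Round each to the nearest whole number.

Cast on 319 stitches; work 1512 rows.

Stitches: 353 × 19/21 = 319.38 → 319.
Rows: 1458 × 28/27 = 1512.00 → 1512.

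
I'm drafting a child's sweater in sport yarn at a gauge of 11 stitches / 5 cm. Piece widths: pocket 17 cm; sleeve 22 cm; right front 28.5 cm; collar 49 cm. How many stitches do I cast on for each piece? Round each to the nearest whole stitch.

Rate = 11/5 = 2.2 sts per cm.
pocket: 17 × 2.2 = 37.40 → 37.
sleeve: 22 × 2.2 = 48.40 → 48.
right front: 28.5 × 2.2 = 62.70 → 63.
collar: 49 × 2.2 = 107.80 → 108.

pocket 37; sleeve 48; right front 63; collar 108.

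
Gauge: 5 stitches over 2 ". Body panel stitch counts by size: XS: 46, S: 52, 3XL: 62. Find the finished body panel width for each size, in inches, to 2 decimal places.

5/2 = 2.5 sts per in.
XS: 46 / 2.5 = 18.400 → 18.40 in.
S: 52 / 2.5 = 20.800 → 20.80 in.
3XL: 62 / 2.5 = 24.800 → 24.80 in.

XS 18.40 inches; S 20.80 inches; 3XL 24.80 inches.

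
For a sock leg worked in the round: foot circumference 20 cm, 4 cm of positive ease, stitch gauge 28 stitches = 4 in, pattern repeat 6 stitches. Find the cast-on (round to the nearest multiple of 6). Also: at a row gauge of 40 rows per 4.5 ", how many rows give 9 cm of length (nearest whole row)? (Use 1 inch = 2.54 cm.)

Finished = 20 + 4 = 24 cm.
24 cm × 1/2.54 = 9.45 inches.
28/4 = 7 sts per in; 9.45 × 7 = 66.14 sts.
Nearest multiple of 6 → 66.
9 cm = 3.54 inches; × 8.889 = 31.50 → 31 rows.

Cast on 66 stitches; work 31 rows.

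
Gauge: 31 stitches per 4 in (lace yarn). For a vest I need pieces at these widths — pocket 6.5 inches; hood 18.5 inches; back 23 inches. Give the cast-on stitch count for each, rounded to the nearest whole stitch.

Rate = 31/4 = 7.75 sts per in.
pocket: 6.5 × 7.75 = 50.38 → 50.
hood: 18.5 × 7.75 = 143.38 → 143.
back: 23 × 7.75 = 178.25 → 178.

pocket 50; hood 143; back 178.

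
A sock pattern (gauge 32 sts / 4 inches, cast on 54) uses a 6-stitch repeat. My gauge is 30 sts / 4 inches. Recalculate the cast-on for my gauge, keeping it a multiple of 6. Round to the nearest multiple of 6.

CO 48 sts.

54 × 30 / 32 = 50.62.
Nearest multiple of 6: 48.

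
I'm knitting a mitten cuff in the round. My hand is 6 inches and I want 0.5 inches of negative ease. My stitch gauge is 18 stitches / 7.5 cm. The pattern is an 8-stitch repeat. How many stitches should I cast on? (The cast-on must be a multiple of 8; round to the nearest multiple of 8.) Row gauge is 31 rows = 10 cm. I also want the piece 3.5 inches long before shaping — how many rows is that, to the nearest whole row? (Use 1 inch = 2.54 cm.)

Cast on 32 stitches; work 28 rows.

Finished = 6 − 0.5 = 5.5 inches.
5.5 inches × 2.54 = 13.97 cm.
18/7.5 = 2.4 sts per cm; 13.97 × 2.4 = 33.53 sts.
Nearest multiple of 8 → 32.
3.5 inches = 8.89 cm; × 3.1 = 27.56 → 28 rows.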